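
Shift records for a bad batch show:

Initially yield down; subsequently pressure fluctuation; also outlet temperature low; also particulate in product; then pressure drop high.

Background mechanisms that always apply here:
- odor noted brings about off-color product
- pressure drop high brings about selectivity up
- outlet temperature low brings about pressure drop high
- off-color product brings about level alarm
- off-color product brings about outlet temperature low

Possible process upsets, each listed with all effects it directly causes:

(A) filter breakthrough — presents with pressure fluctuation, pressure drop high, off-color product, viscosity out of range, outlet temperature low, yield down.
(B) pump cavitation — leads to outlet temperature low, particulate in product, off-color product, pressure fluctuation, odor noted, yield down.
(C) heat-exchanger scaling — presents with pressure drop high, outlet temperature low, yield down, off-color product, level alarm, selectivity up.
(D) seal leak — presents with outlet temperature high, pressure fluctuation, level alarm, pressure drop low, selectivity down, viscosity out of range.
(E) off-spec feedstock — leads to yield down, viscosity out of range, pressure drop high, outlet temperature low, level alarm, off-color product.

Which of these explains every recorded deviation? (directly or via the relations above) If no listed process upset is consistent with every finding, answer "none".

B

Checking each candidate against the observations:
(A) filter breakthrough — does not account for particulate in product
(B) pump cavitation — yield down +; pressure fluctuation +; outlet temperature low +; particulate in product +; pressure drop high + (via outlet temperature low → pressure drop high)
(C) heat-exchanger scaling — does not account for pressure fluctuation, particulate in product
(D) seal leak — yield down -; pressure fluctuation +; outlet temperature low -; particulate in product -; pressure drop high -
(E) off-spec feedstock — yield down +; pressure fluctuation -; outlet temperature low +; particulate in product -; pressure drop high +
Only (B) is consistent with every observation.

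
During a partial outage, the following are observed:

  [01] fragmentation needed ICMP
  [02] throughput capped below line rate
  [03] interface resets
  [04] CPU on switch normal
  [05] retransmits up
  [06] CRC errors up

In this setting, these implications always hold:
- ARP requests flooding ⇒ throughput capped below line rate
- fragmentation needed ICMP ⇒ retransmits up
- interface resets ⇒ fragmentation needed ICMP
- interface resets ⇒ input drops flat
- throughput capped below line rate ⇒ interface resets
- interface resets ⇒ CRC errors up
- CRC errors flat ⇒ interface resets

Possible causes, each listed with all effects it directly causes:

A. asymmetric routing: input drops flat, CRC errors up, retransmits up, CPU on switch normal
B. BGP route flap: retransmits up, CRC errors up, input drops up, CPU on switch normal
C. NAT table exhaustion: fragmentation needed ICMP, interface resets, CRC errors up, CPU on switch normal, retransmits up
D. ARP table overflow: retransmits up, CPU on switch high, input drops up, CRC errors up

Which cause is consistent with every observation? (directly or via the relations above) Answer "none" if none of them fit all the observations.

none

Checking each candidate against the observations:
(A) asymmetric routing — does not account for fragmentation needed ICMP, throughput capped below line rate, interface resets
(B) BGP route flap — fragmentation needed ICMP ✗; throughput capped below line rate ✗; interface resets ✗; CPU on switch normal ✓; retransmits up ✓; CRC errors up ✓
(C) NAT table exhaustion — fragmentation needed ICMP ✓; throughput capped below line rate ✗; interface resets ✓; CPU on switch normal ✓; retransmits up ✓; CRC errors up ✓
(D) ARP table overflow — fragmentation needed ICMP ✗; throughput capped below line rate ✗; interface resets ✗; CPU on switch normal ✗; retransmits up ✓; CRC errors up ✓
No candidate is consistent with all observations.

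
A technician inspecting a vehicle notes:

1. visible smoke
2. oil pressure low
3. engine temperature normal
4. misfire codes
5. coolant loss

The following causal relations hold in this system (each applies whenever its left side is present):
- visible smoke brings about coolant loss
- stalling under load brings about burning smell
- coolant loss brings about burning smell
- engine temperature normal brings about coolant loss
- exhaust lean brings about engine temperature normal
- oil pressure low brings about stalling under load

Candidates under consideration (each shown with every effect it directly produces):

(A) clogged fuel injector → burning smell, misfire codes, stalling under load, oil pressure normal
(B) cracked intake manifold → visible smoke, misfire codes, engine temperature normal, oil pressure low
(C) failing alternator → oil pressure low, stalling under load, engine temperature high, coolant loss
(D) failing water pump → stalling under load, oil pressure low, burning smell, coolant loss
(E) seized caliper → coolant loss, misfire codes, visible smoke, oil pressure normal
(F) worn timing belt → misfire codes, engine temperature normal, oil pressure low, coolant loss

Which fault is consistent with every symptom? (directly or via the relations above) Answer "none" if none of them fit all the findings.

Checking each candidate against the observations:
(A) clogged fuel injector — fails on visible smoke, oil pressure low, engine temperature normal, coolant loss (predicts oil pressure normal, not oil pressure low)
(B) cracked intake manifold — visible smoke yes; oil pressure low yes; engine temperature normal yes; misfire codes yes; coolant loss yes (through engine temperature normal → coolant loss)
(C) failing alternator — visible smoke NO; oil pressure low yes; engine temperature normal NO; misfire codes NO; coolant loss yes
(D) failing water pump — visible smoke NO; oil pressure low yes; engine temperature normal NO; misfire codes NO; coolant loss yes
(E) seized caliper — fails on oil pressure low, engine temperature normal (predicts oil pressure normal, not oil pressure low)
(F) worn timing belt — does not account for visible smoke
(B) is the only candidate with no mismatches.

B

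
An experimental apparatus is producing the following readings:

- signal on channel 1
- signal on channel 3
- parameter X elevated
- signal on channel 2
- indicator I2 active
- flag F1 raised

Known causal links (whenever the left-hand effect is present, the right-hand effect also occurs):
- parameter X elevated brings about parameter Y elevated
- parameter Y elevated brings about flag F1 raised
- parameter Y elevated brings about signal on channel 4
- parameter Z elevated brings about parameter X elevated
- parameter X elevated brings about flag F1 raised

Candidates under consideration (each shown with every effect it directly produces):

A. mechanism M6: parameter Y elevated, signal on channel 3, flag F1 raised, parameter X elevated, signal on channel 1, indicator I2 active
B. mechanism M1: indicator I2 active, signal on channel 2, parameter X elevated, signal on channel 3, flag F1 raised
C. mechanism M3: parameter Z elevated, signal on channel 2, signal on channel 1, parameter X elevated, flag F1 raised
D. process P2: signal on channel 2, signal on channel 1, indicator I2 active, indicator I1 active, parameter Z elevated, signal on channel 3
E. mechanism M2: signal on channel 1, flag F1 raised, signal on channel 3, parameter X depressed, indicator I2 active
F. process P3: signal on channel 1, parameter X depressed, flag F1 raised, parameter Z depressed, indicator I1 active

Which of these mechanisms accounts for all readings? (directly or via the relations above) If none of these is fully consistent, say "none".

D

Checking each candidate against the observations:
(A) mechanism M6 — signal on channel 1 match; signal on channel 3 match; parameter X elevated match; signal on channel 2 miss; indicator I2 active match; flag F1 raised match
(B) mechanism M1 — does not account for signal on channel 1
(C) mechanism M3 — signal on channel 1 match; signal on channel 3 miss; parameter X elevated match; signal on channel 2 match; indicator I2 active miss; flag F1 raised match
(D) process P2 — accounts for every observation (parameter X elevated through parameter Z elevated → parameter X elevated)
(E) mechanism M2 — fails on parameter X elevated, signal on channel 2 (predicts parameter X depressed, not parameter X elevated)
(F) process P3 — signal on channel 1 match; signal on channel 3 miss; parameter X elevated miss; signal on channel 2 miss; indicator I2 active miss; flag F1 raised match
(D) alone accounts for all the evidence.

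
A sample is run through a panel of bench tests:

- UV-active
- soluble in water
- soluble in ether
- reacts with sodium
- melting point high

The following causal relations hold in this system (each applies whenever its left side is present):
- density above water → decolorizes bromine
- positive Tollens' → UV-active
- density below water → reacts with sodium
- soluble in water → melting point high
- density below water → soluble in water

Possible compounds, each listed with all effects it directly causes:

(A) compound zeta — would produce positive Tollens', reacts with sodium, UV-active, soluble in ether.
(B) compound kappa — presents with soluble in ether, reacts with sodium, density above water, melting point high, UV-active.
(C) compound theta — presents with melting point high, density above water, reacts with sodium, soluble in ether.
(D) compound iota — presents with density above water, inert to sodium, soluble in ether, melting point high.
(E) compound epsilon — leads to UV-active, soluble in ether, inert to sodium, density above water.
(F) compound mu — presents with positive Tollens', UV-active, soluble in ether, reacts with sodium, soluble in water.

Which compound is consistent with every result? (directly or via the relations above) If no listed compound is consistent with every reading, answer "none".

F

Checking each candidate against the observations:
(A) compound zeta — UV-active yes; soluble in water NO; soluble in ether yes; reacts with sodium yes; melting point high NO
(B) compound kappa — UV-active yes; soluble in water NO; soluble in ether yes; reacts with sodium yes; melting point high yes
(C) compound theta — does not account for UV-active, soluble in water
(D) compound iota — UV-active NO; soluble in water NO; soluble in ether yes; reacts with sodium NO; melting point high yes
(E) compound epsilon — UV-active yes; soluble in water NO; soluble in ether yes; reacts with sodium NO; melting point high NO
(F) compound mu — accounts for every observation (melting point high via soluble in water → melting point high)
(F) alone accounts for all the evidence.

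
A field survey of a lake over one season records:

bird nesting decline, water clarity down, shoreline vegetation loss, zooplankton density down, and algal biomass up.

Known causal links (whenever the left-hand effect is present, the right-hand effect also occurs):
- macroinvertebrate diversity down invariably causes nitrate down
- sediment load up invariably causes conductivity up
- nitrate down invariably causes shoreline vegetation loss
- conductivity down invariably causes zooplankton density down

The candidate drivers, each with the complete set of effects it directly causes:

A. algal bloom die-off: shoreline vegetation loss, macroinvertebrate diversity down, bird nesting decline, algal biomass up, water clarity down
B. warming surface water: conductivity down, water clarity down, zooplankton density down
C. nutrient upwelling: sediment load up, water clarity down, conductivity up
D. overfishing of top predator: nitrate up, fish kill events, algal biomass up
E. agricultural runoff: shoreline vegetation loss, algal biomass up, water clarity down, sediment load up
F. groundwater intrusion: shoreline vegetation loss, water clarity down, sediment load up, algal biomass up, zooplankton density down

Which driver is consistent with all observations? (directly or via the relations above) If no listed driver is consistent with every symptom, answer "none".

Checking each candidate against the observations:
(A) algal bloom die-off — bird nesting decline yes; water clarity down yes; shoreline vegetation loss yes; zooplankton density down NO; algal biomass up yes
(B) warming surface water — bird nesting decline NO; water clarity down yes; shoreline vegetation loss NO; zooplankton density down yes; algal biomass up NO
(C) nutrient upwelling — bird nesting decline NO; water clarity down yes; shoreline vegetation loss NO; zooplankton density down NO; algal biomass up NO
(D) overfishing of top predator — bird nesting decline NO; water clarity down NO; shoreline vegetation loss NO; zooplankton density down NO; algal biomass up yes
(E) agricultural runoff — bird nesting decline NO; water clarity down yes; shoreline vegetation loss yes; zooplankton density down NO; algal biomass up yes
(F) groundwater intrusion — does not account for bird nesting decline
No candidate is consistent with all observations.

none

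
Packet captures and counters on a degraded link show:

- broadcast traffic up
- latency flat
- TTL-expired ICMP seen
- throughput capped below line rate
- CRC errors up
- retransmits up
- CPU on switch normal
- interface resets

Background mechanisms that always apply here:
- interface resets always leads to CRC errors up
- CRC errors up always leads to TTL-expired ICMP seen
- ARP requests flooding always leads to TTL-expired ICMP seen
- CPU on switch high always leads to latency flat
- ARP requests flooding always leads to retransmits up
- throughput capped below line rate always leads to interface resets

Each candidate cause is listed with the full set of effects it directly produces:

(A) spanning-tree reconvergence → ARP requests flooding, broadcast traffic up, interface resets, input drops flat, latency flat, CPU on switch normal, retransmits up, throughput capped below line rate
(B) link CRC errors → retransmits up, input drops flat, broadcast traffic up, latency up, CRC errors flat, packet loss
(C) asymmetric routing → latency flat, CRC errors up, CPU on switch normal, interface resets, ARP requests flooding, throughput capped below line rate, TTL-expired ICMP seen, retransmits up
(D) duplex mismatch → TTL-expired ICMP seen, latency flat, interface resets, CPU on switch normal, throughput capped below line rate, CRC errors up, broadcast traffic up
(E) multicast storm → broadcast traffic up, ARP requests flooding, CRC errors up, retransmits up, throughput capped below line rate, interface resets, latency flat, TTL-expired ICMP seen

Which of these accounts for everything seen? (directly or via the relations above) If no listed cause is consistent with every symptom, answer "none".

Checking each candidate against the observations:
(A) spanning-tree reconvergence — broadcast traffic up ✓; latency flat ✓; TTL-expired ICMP seen ✓ (by ARP requests flooding → TTL-expired ICMP seen); throughput capped below line rate ✓; CRC errors up ✓ (by interface resets → CRC errors up); retransmits up ✓; CPU on switch normal ✓; interface resets ✓
(B) link CRC errors — broadcast traffic up ✓; latency flat ✗; TTL-expired ICMP seen ✗; throughput capped below line rate ✗; CRC errors up ✗; retransmits up ✓; CPU on switch normal ✗; interface resets ✗
(C) asymmetric routing — broadcast traffic up ✗; latency flat ✓; TTL-expired ICMP seen ✓; throughput capped below line rate ✓; CRC errors up ✓; retransmits up ✓; CPU on switch normal ✓; interface resets ✓
(D) duplex mismatch — does not account for retransmits up
(E) multicast storm — does not account for CPU on switch normal
(A) alone accounts for all the evidence.

A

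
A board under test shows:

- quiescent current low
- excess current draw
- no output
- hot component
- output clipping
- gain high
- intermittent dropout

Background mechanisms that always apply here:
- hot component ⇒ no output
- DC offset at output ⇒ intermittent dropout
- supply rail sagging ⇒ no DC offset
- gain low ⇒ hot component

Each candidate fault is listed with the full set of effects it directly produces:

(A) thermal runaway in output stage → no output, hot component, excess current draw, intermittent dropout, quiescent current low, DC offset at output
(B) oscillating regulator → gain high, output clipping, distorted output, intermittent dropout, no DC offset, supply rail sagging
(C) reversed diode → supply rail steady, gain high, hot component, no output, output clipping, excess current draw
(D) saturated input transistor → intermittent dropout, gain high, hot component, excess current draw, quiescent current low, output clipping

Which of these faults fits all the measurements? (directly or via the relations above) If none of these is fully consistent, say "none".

Per-candidate check:
(A) thermal runaway in output stage — does not account for output clipping, gain high
(B) oscillating regulator — does not account for quiescent current low, excess current draw, no output, hot component
(C) reversed diode — quiescent current low ✗; excess current draw ✓; no output ✓; hot component ✓; output clipping ✓; gain high ✓; intermittent dropout ✗
(D) saturated input transistor — accounts for every observation (no output via hot component → no output)
(D) alone accounts for all the evidence.

D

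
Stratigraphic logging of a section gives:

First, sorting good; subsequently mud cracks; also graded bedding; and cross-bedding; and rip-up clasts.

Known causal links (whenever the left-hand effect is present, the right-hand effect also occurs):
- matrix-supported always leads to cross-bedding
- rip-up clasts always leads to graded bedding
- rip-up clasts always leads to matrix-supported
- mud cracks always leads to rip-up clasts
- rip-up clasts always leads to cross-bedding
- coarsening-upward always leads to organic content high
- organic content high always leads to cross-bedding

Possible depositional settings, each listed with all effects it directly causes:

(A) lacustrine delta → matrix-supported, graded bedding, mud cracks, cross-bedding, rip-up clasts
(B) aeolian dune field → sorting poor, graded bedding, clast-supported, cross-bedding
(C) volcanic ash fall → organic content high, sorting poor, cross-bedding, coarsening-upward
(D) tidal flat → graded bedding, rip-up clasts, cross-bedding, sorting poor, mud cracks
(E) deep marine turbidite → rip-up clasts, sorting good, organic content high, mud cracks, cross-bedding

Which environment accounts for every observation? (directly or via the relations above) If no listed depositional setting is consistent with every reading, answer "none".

Checking each candidate against the observations:
(A) lacustrine delta — does not account for sorting good
(B) aeolian dune field — fails on sorting good, mud cracks, rip-up clasts (predicts sorting poor, not sorting good)
(C) volcanic ash fall — sorting good NO; mud cracks NO; graded bedding NO; cross-bedding yes; rip-up clasts NO
(D) tidal flat — sorting good NO; mud cracks yes; graded bedding yes; cross-bedding yes; rip-up clasts yes
(E) deep marine turbidite — sorting good yes; mud cracks yes; graded bedding yes (by rip-up clasts → graded bedding); cross-bedding yes; rip-up clasts yes
(E) alone accounts for all the evidence.

E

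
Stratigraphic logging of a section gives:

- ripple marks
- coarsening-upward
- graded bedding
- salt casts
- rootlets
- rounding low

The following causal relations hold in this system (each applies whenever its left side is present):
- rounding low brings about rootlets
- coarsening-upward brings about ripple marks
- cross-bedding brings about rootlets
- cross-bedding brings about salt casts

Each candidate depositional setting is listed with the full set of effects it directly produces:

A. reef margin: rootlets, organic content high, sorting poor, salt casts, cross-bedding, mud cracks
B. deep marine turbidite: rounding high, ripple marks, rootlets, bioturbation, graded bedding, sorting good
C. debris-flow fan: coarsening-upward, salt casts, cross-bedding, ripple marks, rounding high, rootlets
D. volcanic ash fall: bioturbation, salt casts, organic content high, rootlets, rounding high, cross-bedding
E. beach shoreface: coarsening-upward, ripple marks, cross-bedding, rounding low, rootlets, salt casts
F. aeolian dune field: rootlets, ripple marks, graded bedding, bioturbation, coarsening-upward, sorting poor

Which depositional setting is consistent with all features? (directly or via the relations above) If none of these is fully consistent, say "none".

Testing each hypothesis:
(A) reef margin — ripple marks NO; coarsening-upward NO; graded bedding NO; salt casts yes; rootlets yes; rounding low NO
(B) deep marine turbidite — ripple marks yes; coarsening-upward NO; graded bedding yes; salt casts NO; rootlets yes; rounding low NO
(C) debris-flow fan — ripple marks yes; coarsening-upward yes; graded bedding NO; salt casts yes; rootlets yes; rounding low NO
(D) volcanic ash fall — ripple marks NO; coarsening-upward NO; graded bedding NO; salt casts yes; rootlets yes; rounding low NO
(E) beach shoreface — ripple marks yes; coarsening-upward yes; graded bedding NO; salt casts yes; rootlets yes; rounding low yes
(F) aeolian dune field — ripple marks yes; coarsening-upward yes; graded bedding yes; salt casts NO; rootlets yes; rounding low NO
None of the listed candidates fits everything.

none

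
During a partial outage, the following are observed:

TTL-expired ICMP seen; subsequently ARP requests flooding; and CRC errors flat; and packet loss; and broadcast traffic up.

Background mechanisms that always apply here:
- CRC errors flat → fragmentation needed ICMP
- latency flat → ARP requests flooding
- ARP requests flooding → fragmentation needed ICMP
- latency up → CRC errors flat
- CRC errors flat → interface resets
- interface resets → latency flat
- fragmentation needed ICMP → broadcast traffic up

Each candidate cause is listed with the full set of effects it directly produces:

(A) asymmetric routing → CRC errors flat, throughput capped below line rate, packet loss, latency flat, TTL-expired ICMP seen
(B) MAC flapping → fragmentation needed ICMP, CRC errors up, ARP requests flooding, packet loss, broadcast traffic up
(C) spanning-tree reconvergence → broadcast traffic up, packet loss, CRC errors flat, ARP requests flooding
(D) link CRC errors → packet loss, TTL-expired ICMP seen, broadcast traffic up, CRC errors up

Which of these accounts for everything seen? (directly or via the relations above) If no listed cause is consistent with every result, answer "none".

A

Testing each hypothesis:
(A) asymmetric routing — TTL-expired ICMP seen yes; ARP requests flooding yes (through latency flat → ARP requests flooding); CRC errors flat yes; packet loss yes; broadcast traffic up yes (through CRC errors flat → fragmentation needed ICMP → broadcast traffic up)
(B) MAC flapping — TTL-expired ICMP seen NO; ARP requests flooding yes; CRC errors flat NO; packet loss yes; broadcast traffic up yes
(C) spanning-tree reconvergence — TTL-expired ICMP seen NO; ARP requests flooding yes; CRC errors flat yes; packet loss yes; broadcast traffic up yes
(D) link CRC errors — fails on ARP requests flooding, CRC errors flat (predicts CRC errors up, not CRC errors flat)
(A) is the only candidate with no mismatches.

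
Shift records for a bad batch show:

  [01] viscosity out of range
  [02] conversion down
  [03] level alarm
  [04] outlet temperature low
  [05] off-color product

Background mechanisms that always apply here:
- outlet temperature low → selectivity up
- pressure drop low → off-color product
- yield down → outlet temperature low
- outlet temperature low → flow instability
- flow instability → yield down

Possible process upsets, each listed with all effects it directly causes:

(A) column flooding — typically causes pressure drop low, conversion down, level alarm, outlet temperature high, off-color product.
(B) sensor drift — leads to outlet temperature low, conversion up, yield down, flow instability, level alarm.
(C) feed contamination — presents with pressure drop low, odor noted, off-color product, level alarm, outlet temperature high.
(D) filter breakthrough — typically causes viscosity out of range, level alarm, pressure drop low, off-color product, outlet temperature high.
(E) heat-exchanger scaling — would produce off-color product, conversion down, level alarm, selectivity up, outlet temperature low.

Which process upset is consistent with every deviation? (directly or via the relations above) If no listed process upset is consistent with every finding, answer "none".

For each candidate, compare predicted effects to what was observed:
(A) column flooding — fails on viscosity out of range, outlet temperature low (predicts outlet temperature high, not outlet temperature low)
(B) sensor drift — fails on viscosity out of range, conversion down, off-color product (predicts conversion up, not conversion down)
(C) feed contamination — viscosity out of range miss; conversion down miss; level alarm match; outlet temperature low miss; off-color product match
(D) filter breakthrough — fails on conversion down, outlet temperature low (predicts outlet temperature high, not outlet temperature low)
(E) heat-exchanger scaling — viscosity out of range miss; conversion down match; level alarm match; outlet temperature low match; off-color product match
None of the listed candidates fits everything.

none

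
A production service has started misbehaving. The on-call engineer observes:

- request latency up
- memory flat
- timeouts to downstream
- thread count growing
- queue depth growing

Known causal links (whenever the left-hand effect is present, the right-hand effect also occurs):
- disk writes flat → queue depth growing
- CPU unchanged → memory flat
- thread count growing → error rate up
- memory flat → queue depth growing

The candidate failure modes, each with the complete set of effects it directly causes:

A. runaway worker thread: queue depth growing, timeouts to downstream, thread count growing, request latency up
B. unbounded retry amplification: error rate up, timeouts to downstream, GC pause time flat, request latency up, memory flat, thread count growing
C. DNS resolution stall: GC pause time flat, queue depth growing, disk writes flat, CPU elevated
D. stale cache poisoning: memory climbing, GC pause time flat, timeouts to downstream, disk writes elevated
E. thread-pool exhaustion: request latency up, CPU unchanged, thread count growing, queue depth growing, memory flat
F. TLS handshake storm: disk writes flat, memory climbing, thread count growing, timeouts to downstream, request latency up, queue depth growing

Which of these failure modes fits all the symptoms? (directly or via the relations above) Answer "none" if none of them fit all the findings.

Checking each candidate against the observations:
(A) runaway worker thread — request latency up match; memory flat miss; timeouts to downstream match; thread count growing match; queue depth growing match
(B) unbounded retry amplification — request latency up match; memory flat match; timeouts to downstream match; thread count growing match; queue depth growing match (via memory flat → queue depth growing)
(C) DNS resolution stall — request latency up miss; memory flat miss; timeouts to downstream miss; thread count growing miss; queue depth growing match
(D) stale cache poisoning — fails on request latency up, memory flat, thread count growing, queue depth growing (predicts memory climbing, not memory flat)
(E) thread-pool exhaustion — does not account for timeouts to downstream
(F) TLS handshake storm — request latency up match; memory flat miss; timeouts to downstream match; thread count growing match; queue depth growing match
(B) is the only candidate with no mismatches.

B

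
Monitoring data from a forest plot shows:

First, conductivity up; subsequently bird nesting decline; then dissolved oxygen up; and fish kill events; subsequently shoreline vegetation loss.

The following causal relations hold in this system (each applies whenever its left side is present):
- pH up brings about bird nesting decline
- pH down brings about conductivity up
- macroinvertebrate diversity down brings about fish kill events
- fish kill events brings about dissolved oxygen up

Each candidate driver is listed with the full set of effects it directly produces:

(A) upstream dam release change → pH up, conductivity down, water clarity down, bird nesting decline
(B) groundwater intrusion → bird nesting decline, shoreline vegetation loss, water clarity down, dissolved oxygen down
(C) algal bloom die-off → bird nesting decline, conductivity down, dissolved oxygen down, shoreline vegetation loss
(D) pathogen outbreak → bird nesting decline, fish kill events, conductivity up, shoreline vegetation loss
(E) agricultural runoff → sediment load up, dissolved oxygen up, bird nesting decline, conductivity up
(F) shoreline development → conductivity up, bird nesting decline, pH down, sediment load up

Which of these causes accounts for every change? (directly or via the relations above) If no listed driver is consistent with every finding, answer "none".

Per-candidate check:
(A) upstream dam release change — fails on conductivity up, dissolved oxygen up, fish kill events, shoreline vegetation loss (predicts conductivity down, not conductivity up)
(B) groundwater intrusion — conductivity up NO; bird nesting decline yes; dissolved oxygen up NO; fish kill events NO; shoreline vegetation loss yes
(C) algal bloom die-off — fails on conductivity up, dissolved oxygen up, fish kill events (predicts conductivity down, not conductivity up; predicts dissolved oxygen down, not dissolved oxygen up)
(D) pathogen outbreak — conductivity up yes; bird nesting decline yes; dissolved oxygen up yes (via fish kill events → dissolved oxygen up); fish kill events yes; shoreline vegetation loss yes
(E) agricultural runoff — does not account for fish kill events, shoreline vegetation loss
(F) shoreline development — conductivity up yes; bird nesting decline yes; dissolved oxygen up NO; fish kill events NO; shoreline vegetation loss NO
Only (D) is consistent with every observation.

D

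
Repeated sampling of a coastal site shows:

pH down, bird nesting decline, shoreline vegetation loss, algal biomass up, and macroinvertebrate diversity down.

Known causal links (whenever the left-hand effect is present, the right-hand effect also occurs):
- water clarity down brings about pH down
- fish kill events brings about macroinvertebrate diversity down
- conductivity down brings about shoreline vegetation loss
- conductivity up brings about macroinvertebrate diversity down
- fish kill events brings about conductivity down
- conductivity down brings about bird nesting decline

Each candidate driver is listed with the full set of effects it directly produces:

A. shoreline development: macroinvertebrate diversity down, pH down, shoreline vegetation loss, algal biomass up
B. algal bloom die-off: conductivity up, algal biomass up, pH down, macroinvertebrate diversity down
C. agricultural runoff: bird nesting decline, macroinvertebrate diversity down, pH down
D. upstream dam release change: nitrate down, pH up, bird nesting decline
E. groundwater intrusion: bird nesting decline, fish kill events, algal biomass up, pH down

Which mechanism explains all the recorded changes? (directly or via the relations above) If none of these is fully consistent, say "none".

E

Checking each candidate against the observations:
(A) shoreline development — does not account for bird nesting decline
(B) algal bloom die-off — pH down +; bird nesting decline -; shoreline vegetation loss -; algal biomass up +; macroinvertebrate diversity down +
(C) agricultural runoff — does not account for shoreline vegetation loss, algal biomass up
(D) upstream dam release change — pH down -; bird nesting decline +; shoreline vegetation loss -; algal biomass up -; macroinvertebrate diversity down -
(E) groundwater intrusion — pH down +; bird nesting decline +; shoreline vegetation loss + (through fish kill events → conductivity down → shoreline vegetation loss); algal biomass up +; macroinvertebrate diversity down + (through fish kill events → macroinvertebrate diversity down)
(E) is the only candidate with no mismatches.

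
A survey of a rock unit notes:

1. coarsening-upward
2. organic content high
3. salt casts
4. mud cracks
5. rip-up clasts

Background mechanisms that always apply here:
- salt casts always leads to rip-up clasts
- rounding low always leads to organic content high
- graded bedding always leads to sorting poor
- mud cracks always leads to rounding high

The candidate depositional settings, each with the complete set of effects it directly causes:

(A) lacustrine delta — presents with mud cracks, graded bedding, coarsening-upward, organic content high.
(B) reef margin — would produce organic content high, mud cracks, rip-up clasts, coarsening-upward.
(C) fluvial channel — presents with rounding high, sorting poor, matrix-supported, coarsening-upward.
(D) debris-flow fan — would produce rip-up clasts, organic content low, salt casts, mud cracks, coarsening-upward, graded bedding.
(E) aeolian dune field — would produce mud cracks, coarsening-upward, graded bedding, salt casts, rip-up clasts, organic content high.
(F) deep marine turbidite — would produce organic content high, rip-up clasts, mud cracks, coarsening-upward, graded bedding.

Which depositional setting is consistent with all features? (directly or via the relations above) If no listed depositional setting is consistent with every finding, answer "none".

E

Testing each hypothesis:
(A) lacustrine delta — coarsening-upward match; organic content high match; salt casts miss; mud cracks match; rip-up clasts miss
(B) reef margin — coarsening-upward match; organic content high match; salt casts miss; mud cracks match; rip-up clasts match
(C) fluvial channel — does not account for organic content high, salt casts, mud cracks, rip-up clasts
(D) debris-flow fan — fails on organic content high (predicts organic content low, not organic content high)
(E) aeolian dune field — coarsening-upward match; organic content high match; salt casts match; mud cracks match; rip-up clasts match
(F) deep marine turbidite — coarsening-upward match; organic content high match; salt casts miss; mud cracks match; rip-up clasts match
(E) is the only candidate with no mismatches.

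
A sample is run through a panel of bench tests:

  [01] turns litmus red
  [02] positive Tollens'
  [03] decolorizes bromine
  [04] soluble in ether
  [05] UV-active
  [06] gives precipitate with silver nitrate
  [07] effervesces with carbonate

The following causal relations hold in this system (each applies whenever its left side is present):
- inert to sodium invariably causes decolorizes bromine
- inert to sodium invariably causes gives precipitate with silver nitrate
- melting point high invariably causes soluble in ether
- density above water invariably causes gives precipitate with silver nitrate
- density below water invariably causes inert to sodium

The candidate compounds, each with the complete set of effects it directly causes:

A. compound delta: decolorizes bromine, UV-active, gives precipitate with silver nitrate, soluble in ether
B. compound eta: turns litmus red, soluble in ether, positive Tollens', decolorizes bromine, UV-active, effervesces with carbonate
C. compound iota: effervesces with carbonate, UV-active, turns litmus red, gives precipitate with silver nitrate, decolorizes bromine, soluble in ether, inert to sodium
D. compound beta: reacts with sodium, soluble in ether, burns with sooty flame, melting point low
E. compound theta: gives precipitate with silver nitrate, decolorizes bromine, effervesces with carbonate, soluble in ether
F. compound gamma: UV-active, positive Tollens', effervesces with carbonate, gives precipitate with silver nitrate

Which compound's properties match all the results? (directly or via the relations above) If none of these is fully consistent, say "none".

none

For each candidate, compare predicted effects to what was observed:
(A) compound delta — turns litmus red ✗; positive Tollens' ✗; decolorizes bromine ✓; soluble in ether ✓; UV-active ✓; gives precipitate with silver nitrate ✓; effervesces with carbonate ✗
(B) compound eta — does not account for gives precipitate with silver nitrate
(C) compound iota — turns litmus red ✓; positive Tollens' ✗; decolorizes bromine ✓; soluble in ether ✓; UV-active ✓; gives precipitate with silver nitrate ✓; effervesces with carbonate ✓
(D) compound beta — does not account for turns litmus red, positive Tollens', decolorizes bromine, UV-active, gives precipitate with silver nitrate, effervesces with carbonate
(E) compound theta — does not account for turns litmus red, positive Tollens', UV-active
(F) compound gamma — turns litmus red ✗; positive Tollens' ✓; decolorizes bromine ✗; soluble in ether ✗; UV-active ✓; gives precipitate with silver nitrate ✓; effervesces with carbonate ✓
Every candidate fails on at least one observation.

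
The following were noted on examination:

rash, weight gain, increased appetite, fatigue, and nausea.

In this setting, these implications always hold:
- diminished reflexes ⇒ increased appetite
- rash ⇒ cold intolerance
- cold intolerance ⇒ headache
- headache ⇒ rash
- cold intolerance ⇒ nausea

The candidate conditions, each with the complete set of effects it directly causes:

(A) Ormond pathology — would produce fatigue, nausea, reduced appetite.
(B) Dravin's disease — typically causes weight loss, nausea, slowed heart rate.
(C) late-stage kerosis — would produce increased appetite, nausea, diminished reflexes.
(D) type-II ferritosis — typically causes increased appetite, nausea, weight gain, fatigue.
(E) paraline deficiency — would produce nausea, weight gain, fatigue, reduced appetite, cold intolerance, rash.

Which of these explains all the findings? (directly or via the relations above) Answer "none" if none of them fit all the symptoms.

none

Per-candidate check:
(A) Ormond pathology — fails on rash, weight gain, increased appetite (predicts reduced appetite, not increased appetite)
(B) Dravin's disease — rash -; weight gain -; increased appetite -; fatigue -; nausea +
(C) late-stage kerosis — rash -; weight gain -; increased appetite +; fatigue -; nausea +
(D) type-II ferritosis — rash -; weight gain +; increased appetite +; fatigue +; nausea +
(E) paraline deficiency — fails on increased appetite (predicts reduced appetite, not increased appetite)
Every candidate fails on at least one observation.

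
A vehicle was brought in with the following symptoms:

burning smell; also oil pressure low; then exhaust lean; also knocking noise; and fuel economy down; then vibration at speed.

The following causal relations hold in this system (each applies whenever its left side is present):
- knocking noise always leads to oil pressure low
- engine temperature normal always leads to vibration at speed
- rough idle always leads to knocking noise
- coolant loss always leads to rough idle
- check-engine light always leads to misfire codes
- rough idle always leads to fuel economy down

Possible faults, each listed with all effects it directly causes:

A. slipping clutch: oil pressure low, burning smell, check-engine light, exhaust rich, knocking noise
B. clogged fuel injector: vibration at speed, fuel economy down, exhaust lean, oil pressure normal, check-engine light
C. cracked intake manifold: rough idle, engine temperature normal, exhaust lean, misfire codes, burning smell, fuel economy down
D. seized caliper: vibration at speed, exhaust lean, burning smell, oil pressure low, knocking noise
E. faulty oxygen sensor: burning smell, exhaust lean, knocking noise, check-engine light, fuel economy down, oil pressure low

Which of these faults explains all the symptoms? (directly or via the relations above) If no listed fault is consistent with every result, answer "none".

C

Per-candidate check:
(A) slipping clutch — burning smell yes; oil pressure low yes; exhaust lean NO; knocking noise yes; fuel economy down NO; vibration at speed NO
(B) clogged fuel injector — fails on burning smell, oil pressure low, knocking noise (predicts oil pressure normal, not oil pressure low)
(C) cracked intake manifold — accounts for every observation (oil pressure low by rough idle → knocking noise → oil pressure low)
(D) seized caliper — does not account for fuel economy down
(E) faulty oxygen sensor — burning smell yes; oil pressure low yes; exhaust lean yes; knocking noise yes; fuel economy down yes; vibration at speed NO
(C) alone accounts for all the evidence.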